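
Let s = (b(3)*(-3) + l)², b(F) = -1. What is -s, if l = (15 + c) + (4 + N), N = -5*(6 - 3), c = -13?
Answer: -36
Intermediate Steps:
N = -15 (N = -5*3 = -15)
l = -9 (l = (15 - 13) + (4 - 15) = 2 - 11 = -9)
s = 36 (s = (-1*(-3) - 9)² = (3 - 9)² = (-6)² = 36)
-s = -1*36 = -36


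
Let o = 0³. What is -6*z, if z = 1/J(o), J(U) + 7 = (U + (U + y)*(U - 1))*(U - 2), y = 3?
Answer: 6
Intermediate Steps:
o = 0
J(U) = -7 + (-2 + U)*(U + (-1 + U)*(3 + U)) (J(U) = -7 + (U + (U + 3)*(U - 1))*(U - 2) = -7 + (U + (3 + U)*(-1 + U))*(-2 + U) = -7 + (U + (-1 + U)*(3 + U))*(-2 + U) = -7 + (-2 + U)*(U + (-1 + U)*(3 + U)))
z = -1 (z = 1/(-1 + 0² + 0³ - 9*0) = 1/(-1 + 0 + 0 + 0) = 1/(-1) = -1)
-6*z = -6*(-1) = 6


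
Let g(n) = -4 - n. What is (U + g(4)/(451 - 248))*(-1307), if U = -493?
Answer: 130813709/203 ≈ 6.4440e+5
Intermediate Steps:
(U + g(4)/(451 - 248))*(-1307) = (-493 + (-4 - 1*4)/(451 - 248))*(-1307) = (-493 + (-4 - 4)/203)*(-1307) = (-493 + (1/203)*(-8))*(-1307) = (-493 - 8/203)*(-1307) = -100087/203*(-1307) = 130813709/203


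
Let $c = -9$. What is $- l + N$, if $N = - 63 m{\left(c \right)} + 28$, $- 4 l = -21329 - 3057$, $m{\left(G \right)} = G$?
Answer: $- \frac{11003}{2} \approx -5501.5$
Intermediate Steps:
$l = \frac{12193}{2}$ ($l = - \frac{-21329 - 3057}{4} = \left(- \frac{1}{4}\right) \left(-24386\right) = \frac{12193}{2} \approx 6096.5$)
$N = 595$ ($N = \left(-63\right) \left(-9\right) + 28 = 567 + 28 = 595$)
$- l + N = \left(-1\right) \frac{12193}{2} + 595 = - \frac{12193}{2} + 595 = - \frac{11003}{2}$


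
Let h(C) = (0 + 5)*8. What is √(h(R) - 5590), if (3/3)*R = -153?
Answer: 5*I*√222 ≈ 74.498*I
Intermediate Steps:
R = -153
h(C) = 40 (h(C) = 5*8 = 40)
√(h(R) - 5590) = √(40 - 5590) = √(-5550) = 5*I*√222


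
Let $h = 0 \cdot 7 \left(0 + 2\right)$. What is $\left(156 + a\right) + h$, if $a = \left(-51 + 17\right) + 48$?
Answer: $170$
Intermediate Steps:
$h = 0$ ($h = 0 \cdot 2 = 0$)
$a = 14$ ($a = -34 + 48 = 14$)
$\left(156 + a\right) + h = \left(156 + 14\right) + 0 = 170 + 0 = 170$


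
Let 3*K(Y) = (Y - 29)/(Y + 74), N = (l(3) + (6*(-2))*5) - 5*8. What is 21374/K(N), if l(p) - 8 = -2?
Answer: 427480/41 ≈ 10426.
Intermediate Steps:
l(p) = 6 (l(p) = 8 - 2 = 6)
N = -94 (N = (6 + (6*(-2))*5) - 5*8 = (6 - 12*5) - 40 = (6 - 60) - 40 = -54 - 40 = -94)
K(Y) = (-29 + Y)/(3*(74 + Y)) (K(Y) = ((Y - 29)/(Y + 74))/3 = ((-29 + Y)/(74 + Y))/3 = (-29 + Y)/(3*(74 + Y)))
21374/K(N) = 21374/(((-29 - 94)/(3*(74 - 94)))) = 21374/(((1/3)*(-123)/(-20))) = 21374/(((1/3)*(-1/20)*(-123))) = 21374/(41/20) = 21374*(20/41) = 427480/41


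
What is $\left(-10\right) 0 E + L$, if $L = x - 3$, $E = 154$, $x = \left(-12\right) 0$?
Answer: $-3$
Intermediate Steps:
$x = 0$
$L = -3$ ($L = 0 - 3 = -3$)
$\left(-10\right) 0 E + L = \left(-10\right) 0 \cdot 154 - 3 = 0 \cdot 154 - 3 = 0 - 3 = -3$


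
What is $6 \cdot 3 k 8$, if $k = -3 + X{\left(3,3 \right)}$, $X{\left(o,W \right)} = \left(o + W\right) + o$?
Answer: $864$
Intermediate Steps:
$X{\left(o,W \right)} = W + 2 o$ ($X{\left(o,W \right)} = \left(W + o\right) + o = W + 2 o$)
$k = 6$ ($k = -3 + \left(3 + 2 \cdot 3\right) = -3 + \left(3 + 6\right) = -3 + 9 = 6$)
$6 \cdot 3 k 8 = 6 \cdot 3 \cdot 6 \cdot 8 = 18 \cdot 6 \cdot 8 = 108 \cdot 8 = 864$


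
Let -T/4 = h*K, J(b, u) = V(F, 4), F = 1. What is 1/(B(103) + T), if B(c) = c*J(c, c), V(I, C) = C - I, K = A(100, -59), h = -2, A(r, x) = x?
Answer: -1/163 ≈ -0.0061350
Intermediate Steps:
K = -59
J(b, u) = 3 (J(b, u) = 4 - 1*1 = 4 - 1 = 3)
T = -472 (T = -(-8)*(-59) = -4*118 = -472)
B(c) = 3*c (B(c) = c*3 = 3*c)
1/(B(103) + T) = 1/(3*103 - 472) = 1/(309 - 472) = 1/(-163) = -1/163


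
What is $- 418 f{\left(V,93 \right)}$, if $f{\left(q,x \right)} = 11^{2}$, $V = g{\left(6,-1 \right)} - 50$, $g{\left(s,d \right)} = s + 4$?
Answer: $-50578$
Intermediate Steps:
$g{\left(s,d \right)} = 4 + s$
$V = -40$ ($V = \left(4 + 6\right) - 50 = 10 - 50 = -40$)
$f{\left(q,x \right)} = 121$
$- 418 f{\left(V,93 \right)} = \left(-418\right) 121 = -50578$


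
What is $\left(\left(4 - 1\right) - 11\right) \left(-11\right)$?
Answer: $88$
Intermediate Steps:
$\left(\left(4 - 1\right) - 11\right) \left(-11\right) = \left(3 - 11\right) \left(-11\right) = \left(-8\right) \left(-11\right) = 88$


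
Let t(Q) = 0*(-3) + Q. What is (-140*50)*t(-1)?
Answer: 7000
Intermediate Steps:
t(Q) = Q (t(Q) = 0 + Q = Q)
(-140*50)*t(-1) = -140*50*(-1) = -7000*(-1) = 7000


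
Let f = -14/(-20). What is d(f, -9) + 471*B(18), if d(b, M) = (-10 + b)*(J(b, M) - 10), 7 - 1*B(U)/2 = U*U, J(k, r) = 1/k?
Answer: -2089740/7 ≈ -2.9853e+5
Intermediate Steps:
f = 7/10 (f = -14*(-1/20) = 7/10 ≈ 0.70000)
B(U) = 14 - 2*U**2 (B(U) = 14 - 2*U*U = 14 - 2*U**2)
d(b, M) = (-10 + b)*(-10 + 1/b) (d(b, M) = (-10 + b)*(1/b - 10) = (-10 + b)*(-10 + 1/b))
d(f, -9) + 471*B(18) = (101 - 10*7/10 - 10/7/10) + 471*(14 - 2*18**2) = (101 - 7 - 10*10/7) + 471*(14 - 2*324) = (101 - 7 - 100/7) + 471*(14 - 648) = 558/7 + 471*(-634) = 558/7 - 298614 = -2089740/7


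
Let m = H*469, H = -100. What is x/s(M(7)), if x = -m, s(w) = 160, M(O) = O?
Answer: 2345/8 ≈ 293.13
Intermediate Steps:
m = -46900 (m = -100*469 = -46900)
x = 46900 (x = -1*(-46900) = 46900)
x/s(M(7)) = 46900/160 = 46900*(1/160) = 2345/8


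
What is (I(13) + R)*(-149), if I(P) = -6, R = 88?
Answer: -12218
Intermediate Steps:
(I(13) + R)*(-149) = (-6 + 88)*(-149) = 82*(-149) = -12218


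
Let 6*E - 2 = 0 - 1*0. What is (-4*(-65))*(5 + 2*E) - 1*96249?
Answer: -284327/3 ≈ -94776.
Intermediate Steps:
E = ⅓ (E = ⅓ + (0 - 1*0)/6 = ⅓ + (0 + 0)/6 = ⅓ + (⅙)*0 = ⅓ + 0 = ⅓ ≈ 0.33333)
(-4*(-65))*(5 + 2*E) - 1*96249 = (-4*(-65))*(5 + 2*(⅓)) - 1*96249 = 260*(5 + ⅔) - 96249 = 260*(17/3) - 96249 = 4420/3 - 96249 = -284327/3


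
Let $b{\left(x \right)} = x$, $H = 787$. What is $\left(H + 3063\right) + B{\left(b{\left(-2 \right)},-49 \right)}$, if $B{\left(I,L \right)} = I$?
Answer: $3848$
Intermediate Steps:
$\left(H + 3063\right) + B{\left(b{\left(-2 \right)},-49 \right)} = \left(787 + 3063\right) - 2 = 3850 - 2 = 3848$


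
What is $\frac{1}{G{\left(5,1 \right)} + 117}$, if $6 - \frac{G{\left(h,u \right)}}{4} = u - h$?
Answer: $\frac{1}{157} \approx 0.0063694$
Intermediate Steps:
$G{\left(h,u \right)} = 24 - 4 u + 4 h$ ($G{\left(h,u \right)} = 24 - 4 \left(u - h\right) = 24 + \left(- 4 u + 4 h\right) = 24 - 4 u + 4 h$)
$\frac{1}{G{\left(5,1 \right)} + 117} = \frac{1}{\left(24 - 4 + 4 \cdot 5\right) + 117} = \frac{1}{\left(24 - 4 + 20\right) + 117} = \frac{1}{40 + 117} = \frac{1}{157}$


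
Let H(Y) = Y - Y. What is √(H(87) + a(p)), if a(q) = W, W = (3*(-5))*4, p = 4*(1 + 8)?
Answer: 2*I*√15 ≈ 7.746*I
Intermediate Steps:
p = 36 (p = 4*9 = 36)
W = -60 (W = -15*4 = -60)
a(q) = -60
H(Y) = 0
√(H(87) + a(p)) = √(0 - 60) = √(-60) = 2*I*√15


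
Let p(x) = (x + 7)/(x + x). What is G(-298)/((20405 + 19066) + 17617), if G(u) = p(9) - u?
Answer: 1345/256896 ≈ 0.0052356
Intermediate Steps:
p(x) = (7 + x)/(2*x) (p(x) = (7 + x)/((2*x)) = (7 + x)*(1/(2*x)) = (7 + x)/(2*x))
G(u) = 8/9 - u (G(u) = (1/2)*(7 + 9)/9 - u = (1/2)*(1/9)*16 - u = 8/9 - u)
G(-298)/((20405 + 19066) + 17617) = (8/9 - 1*(-298))/((20405 + 19066) + 17617) = (8/9 + 298)/(39471 + 17617) = (2690/9)/57088 = (2690/9)*(1/57088) = 1345/256896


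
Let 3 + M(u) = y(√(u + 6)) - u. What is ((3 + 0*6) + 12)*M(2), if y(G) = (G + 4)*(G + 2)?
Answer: 165 + 180*√2 ≈ 419.56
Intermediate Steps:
y(G) = (2 + G)*(4 + G) (y(G) = (4 + G)*(2 + G) = (2 + G)*(4 + G))
M(u) = 11 + 6*√(6 + u) (M(u) = -3 + ((8 + (√(u + 6))² + 6*√(u + 6)) - u) = -3 + ((8 + (√(6 + u))² + 6*√(6 + u)) - u) = -3 + ((8 + (6 + u) + 6*√(6 + u)) - u) = -3 + ((14 + u + 6*√(6 + u)) - u) = -3 + (14 + 6*√(6 + u)) = 11 + 6*√(6 + u))
((3 + 0*6) + 12)*M(2) = ((3 + 0*6) + 12)*(11 + 6*√(6 + 2)) = ((3 + 0) + 12)*(11 + 6*√8) = (3 + 12)*(11 + 6*(2*√2)) = 15*(11 + 12*√2) = 165 + 180*√2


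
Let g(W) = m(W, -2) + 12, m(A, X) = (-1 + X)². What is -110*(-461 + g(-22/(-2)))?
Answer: 48400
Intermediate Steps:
g(W) = 21 (g(W) = (-1 - 2)² + 12 = (-3)² + 12 = 9 + 12 = 21)
-110*(-461 + g(-22/(-2))) = -110*(-461 + 21) = -110*(-440) = 48400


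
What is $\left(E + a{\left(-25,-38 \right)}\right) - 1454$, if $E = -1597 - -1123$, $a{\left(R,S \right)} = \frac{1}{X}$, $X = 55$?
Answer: $- \frac{106039}{55} \approx -1928.0$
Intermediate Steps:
$a{\left(R,S \right)} = \frac{1}{55}$
$E = -474$ ($E = -1597 + 1123 = -474$)
$\left(E + a{\left(-25,-38 \right)}\right) - 1454 = \left(-474 + \frac{1}{55}\right) - 1454 = - \frac{26069}{55} - 1454 = - \frac{106039}{55}$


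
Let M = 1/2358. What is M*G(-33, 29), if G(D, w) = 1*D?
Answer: -11/786 ≈ -0.013995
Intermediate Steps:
M = 1/2358 ≈ 0.00042409
G(D, w) = D
M*G(-33, 29) = (1/2358)*(-33) = -11/786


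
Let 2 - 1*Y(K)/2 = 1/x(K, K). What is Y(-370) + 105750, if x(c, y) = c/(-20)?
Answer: 3912894/37 ≈ 1.0575e+5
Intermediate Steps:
x(c, y) = -c/20 (x(c, y) = c*(-1/20) = -c/20)
Y(K) = 4 + 40/K (Y(K) = 4 - 2*(-20/K) = 4 - (-40)/K = 4 + 40/K)
Y(-370) + 105750 = (4 + 40/(-370)) + 105750 = (4 + 40*(-1/370)) + 105750 = (4 - 4/37) + 105750 = 144/37 + 105750 = 3912894/37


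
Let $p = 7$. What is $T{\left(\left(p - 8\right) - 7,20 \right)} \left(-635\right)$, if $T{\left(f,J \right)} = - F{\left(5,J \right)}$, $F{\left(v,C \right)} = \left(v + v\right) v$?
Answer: $31750$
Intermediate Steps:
$F{\left(v,C \right)} = 2 v^{2}$ ($F{\left(v,C \right)} = 2 v v = 2 v^{2}$)
$T{\left(f,J \right)} = -50$ ($T{\left(f,J \right)} = - 2 \cdot 5^{2} = - 2 \cdot 25 = \left(-1\right) 50 = -50$)
$T{\left(\left(p - 8\right) - 7,20 \right)} \left(-635\right) = \left(-50\right) \left(-635\right) = 31750$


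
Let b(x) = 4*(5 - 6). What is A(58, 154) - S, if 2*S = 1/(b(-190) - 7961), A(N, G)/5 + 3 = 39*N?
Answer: 179929351/15930 ≈ 11295.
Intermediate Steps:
A(N, G) = -15 + 195*N (A(N, G) = -15 + 5*(39*N) = -15 + 195*N)
b(x) = -4 (b(x) = 4*(-1) = -4)
S = -1/15930 (S = 1/(2*(-4 - 7961)) = (½)/(-7965) = (½)*(-1/7965) = -1/15930 ≈ -6.2775e-5)
A(58, 154) - S = (-15 + 195*58) - 1*(-1/15930) = (-15 + 11310) + 1/15930 = 11295 + 1/15930 = 179929351/15930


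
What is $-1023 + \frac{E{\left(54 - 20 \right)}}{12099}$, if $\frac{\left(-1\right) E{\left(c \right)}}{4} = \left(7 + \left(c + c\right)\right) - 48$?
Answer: $- \frac{4125795}{4033} \approx -1023.0$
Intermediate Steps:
$E{\left(c \right)} = 164 - 8 c$ ($E{\left(c \right)} = - 4 \left(\left(7 + \left(c + c\right)\right) - 48\right) = - 4 \left(\left(7 + 2 c\right) - 48\right) = - 4 \left(-41 + 2 c\right) = 164 - 8 c$)
$-1023 + \frac{E{\left(54 - 20 \right)}}{12099} = -1023 + \frac{164 - 8 \left(54 - 20\right)}{12099} = -1023 + \left(164 - 8 \left(54 - 20\right)\right) \frac{1}{12099} = -1023 + \left(164 - 272\right) \frac{1}{12099} = -1023 - \frac{36}{4033} = - \frac{4125795}{4033}$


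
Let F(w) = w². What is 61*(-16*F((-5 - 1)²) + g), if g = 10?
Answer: -1264286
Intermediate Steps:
61*(-16*F((-5 - 1)²) + g) = 61*(-16*(-5 - 1)⁴ + 10) = 61*(-16*((-6)²)² + 10) = 61*(-16*36² + 10) = 61*(-16*1296 + 10) = 61*(-20736 + 10) = 61*(-20726) = -1264286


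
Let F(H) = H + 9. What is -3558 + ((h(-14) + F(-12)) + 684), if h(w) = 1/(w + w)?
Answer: -80557/28 ≈ -2877.0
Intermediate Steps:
F(H) = 9 + H
h(w) = 1/(2*w)
-3558 + ((h(-14) + F(-12)) + 684) = -3558 + (((½)/(-14) + (9 - 12)) + 684) = -3558 + (((½)*(-1/14) - 3) + 684) = -3558 + ((-1/28 - 3) + 684) = -3558 + (-85/28 + 684) = -3558 + 19067/28 = -80557/28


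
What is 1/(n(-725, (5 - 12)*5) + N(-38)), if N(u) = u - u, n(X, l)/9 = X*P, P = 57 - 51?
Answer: -1/39150 ≈ -2.5543e-5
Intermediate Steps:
P = 6
n(X, l) = 54*X (n(X, l) = 9*(X*6) = 9*(6*X) = 54*X)
N(u) = 0
1/(n(-725, (5 - 12)*5) + N(-38)) = 1/(54*(-725) + 0) = 1/(-39150 + 0) = 1/(-39150) = -1/39150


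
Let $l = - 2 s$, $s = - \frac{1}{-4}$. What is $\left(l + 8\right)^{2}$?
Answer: $\frac{225}{4} \approx 56.25$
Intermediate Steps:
$s = \frac{1}{4}$ ($s = \left(-1\right) \left(- \frac{1}{4}\right) = \frac{1}{4} \approx 0.25$)
$l = - \frac{1}{2}$ ($l = \left(-2\right) \frac{1}{4} = - \frac{1}{2} \approx -0.5$)
$\left(l + 8\right)^{2} = \left(- \frac{1}{2} + 8\right)^{2} = \left(\frac{15}{2}\right)^{2} = \frac{225}{4}$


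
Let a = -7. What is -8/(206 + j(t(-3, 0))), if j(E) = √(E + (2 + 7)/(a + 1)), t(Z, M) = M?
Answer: -3296/84875 + 8*I*√6/84875 ≈ -0.038834 + 0.00023088*I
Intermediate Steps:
j(E) = √(-3/2 + E) (j(E) = √(E + (2 + 7)/(-7 + 1)) = √(E + 9/(-6)) = √(E + 9*(-⅙)) = √(E - 3/2) = √(-3/2 + E))
-8/(206 + j(t(-3, 0))) = -8/(206 + √(-6 + 4*0)/2) = -8/(206 + √(-6 + 0)/2) = -8/(206 + √(-6)/2) = -8/(206 + (I*√6)/2) = -8/(206 + I*√6/2)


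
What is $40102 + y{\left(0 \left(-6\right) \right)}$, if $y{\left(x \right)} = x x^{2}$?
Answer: $40102$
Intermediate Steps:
$y{\left(x \right)} = x^{3}$
$40102 + y{\left(0 \left(-6\right) \right)} = 40102 + \left(0 \left(-6\right)\right)^{3} = 40102 + 0^{3} = 40102 + 0 = 40102$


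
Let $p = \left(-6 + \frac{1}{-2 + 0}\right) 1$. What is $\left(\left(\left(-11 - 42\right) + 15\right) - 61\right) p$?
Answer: $\frac{1287}{2} \approx 643.5$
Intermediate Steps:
$p = - \frac{13}{2}$ ($p = \left(-6 + \frac{1}{-2}\right) 1 = \left(-6 - \frac{1}{2}\right) 1 = \left(- \frac{13}{2}\right) 1 = - \frac{13}{2} \approx -6.5$)
$\left(\left(\left(-11 - 42\right) + 15\right) - 61\right) p = \left(\left(\left(-11 - 42\right) + 15\right) - 61\right) \left(- \frac{13}{2}\right) = \left(\left(-53 + 15\right) - 61\right) \left(- \frac{13}{2}\right) = \left(-38 - 61\right) \left(- \frac{13}{2}\right) = \left(-99\right) \left(- \frac{13}{2}\right) = \frac{1287}{2}$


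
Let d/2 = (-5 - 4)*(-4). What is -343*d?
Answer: -24696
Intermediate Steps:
d = 72 (d = 2*((-5 - 4)*(-4)) = 2*(-9*(-4)) = 2*36 = 72)
-343*d = -343*72 = -24696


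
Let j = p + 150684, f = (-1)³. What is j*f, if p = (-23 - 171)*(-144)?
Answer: -178620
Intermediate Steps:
f = -1
p = 27936 (p = -194*(-144) = 27936)
j = 178620 (j = 27936 + 150684 = 178620)
j*f = 178620*(-1) = -178620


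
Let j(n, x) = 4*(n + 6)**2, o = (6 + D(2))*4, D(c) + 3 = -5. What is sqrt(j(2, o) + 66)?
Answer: sqrt(322) ≈ 17.944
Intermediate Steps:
D(c) = -8 (D(c) = -3 - 5 = -8)
o = -8 (o = (6 - 8)*4 = -2*4 = -8)
j(n, x) = 4*(6 + n)**2
sqrt(j(2, o) + 66) = sqrt(4*(6 + 2)**2 + 66) = sqrt(4*8**2 + 66) = sqrt(4*64 + 66) = sqrt(256 + 66) = sqrt(322)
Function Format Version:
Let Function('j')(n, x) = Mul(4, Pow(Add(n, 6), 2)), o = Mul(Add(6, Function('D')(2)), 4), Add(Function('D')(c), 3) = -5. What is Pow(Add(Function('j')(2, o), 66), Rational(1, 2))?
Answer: Pow(322, Rational(1, 2)) ≈ 17.944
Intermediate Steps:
Function('D')(c) = -8 (Function('D')(c) = Add(-3, -5) = -8)
o = -8 (o = Mul(Add(6, -8), 4) = Mul(-2, 4) = -8)
Function('j')(n, x) = Mul(4, Pow(Add(6, n), 2))
Pow(Add(Function('j')(2, o), 66), Rational(1, 2)) = Pow(Add(Mul(4, Pow(Add(6, 2), 2)), 66), Rational(1, 2)) = Pow(Add(Mul(4, Pow(8, 2)), 66), Rational(1, 2)) = Pow(Add(Mul(4, 64), 66), Rational(1, 2)) = Pow(Add(256, 66), Rational(1, 2)) = Pow(322, Rational(1, 2))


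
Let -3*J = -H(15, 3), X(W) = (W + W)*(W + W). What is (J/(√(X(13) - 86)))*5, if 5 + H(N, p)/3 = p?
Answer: -√590/59 ≈ -0.41169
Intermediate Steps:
X(W) = 4*W² (X(W) = (2*W)*(2*W) = 4*W²)
H(N, p) = -15 + 3*p
J = -2 (J = -(-1)*(-15 + 3*3)/3 = -(-1)*(-15 + 9)/3 = -(-1)*(-6)/3 = -⅓*6 = -2)
(J/(√(X(13) - 86)))*5 = -2/√(4*13² - 86)*5 = -2/√(4*169 - 86)*5 = -2/√(676 - 86)*5 = -2*√590/590*5 = -√590/295*5 = -√590/59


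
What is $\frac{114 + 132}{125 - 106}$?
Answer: $\frac{246}{19} \approx 12.947$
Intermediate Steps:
$\frac{114 + 132}{125 - 106} = \frac{246}{19}$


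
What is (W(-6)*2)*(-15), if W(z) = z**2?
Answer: -1080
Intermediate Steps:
(W(-6)*2)*(-15) = ((-6)**2*2)*(-15) = (36*2)*(-15) = 72*(-15) = -1080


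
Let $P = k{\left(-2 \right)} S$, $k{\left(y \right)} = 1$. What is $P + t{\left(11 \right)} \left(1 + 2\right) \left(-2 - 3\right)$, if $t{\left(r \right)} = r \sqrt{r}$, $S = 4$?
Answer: $4 - 165 \sqrt{11} \approx -543.24$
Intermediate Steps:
$t{\left(r \right)} = r^{\frac{3}{2}}$
$P = 4$ ($P = 1 \cdot 4 = 4$)
$P + t{\left(11 \right)} \left(1 + 2\right) \left(-2 - 3\right) = 4 + 11^{\frac{3}{2}} \left(1 + 2\right) \left(-2 - 3\right) = 4 + 11 \sqrt{11} \cdot 3 \left(-2 - 3\right) = 4 + 11 \sqrt{11} \cdot 3 \left(-5\right) = 4 + 11 \sqrt{11} \left(-15\right) = 4 - 165 \sqrt{11}$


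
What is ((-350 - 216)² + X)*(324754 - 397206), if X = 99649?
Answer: -30430202260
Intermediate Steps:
((-350 - 216)² + X)*(324754 - 397206) = ((-350 - 216)² + 99649)*(324754 - 397206) = ((-566)² + 99649)*(-72452) = (320356 + 99649)*(-72452) = 420005*(-72452) = -30430202260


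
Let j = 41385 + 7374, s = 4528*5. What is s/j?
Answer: 22640/48759 ≈ 0.46432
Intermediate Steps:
s = 22640
j = 48759
s/j = 22640/48759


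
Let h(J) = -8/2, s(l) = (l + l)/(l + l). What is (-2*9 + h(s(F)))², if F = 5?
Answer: 484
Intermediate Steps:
s(l) = 1 (s(l) = (2*l)/((2*l)) = (2*l)*(1/(2*l)) = 1)
h(J) = -4 (h(J) = -8*½ = -4)
(-2*9 + h(s(F)))² = (-2*9 - 4)² = (-18 - 4)² = (-22)² = 484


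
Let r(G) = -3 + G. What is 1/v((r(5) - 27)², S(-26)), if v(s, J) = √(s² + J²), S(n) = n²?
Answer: √847601/847601 ≈ 0.0010862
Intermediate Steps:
v(s, J) = √(J² + s²)
1/v((r(5) - 27)², S(-26)) = 1/(√(((-26)²)² + (((-3 + 5) - 27)²)²)) = 1/(√(676² + ((2 - 27)²)²)) = 1/(√(456976 + ((-25)²)²)) = 1/(√(456976 + 625²)) = 1/(√(456976 + 390625)) = 1/(√847601) = √847601/847601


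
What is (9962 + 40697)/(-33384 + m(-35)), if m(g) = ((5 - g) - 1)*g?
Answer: -50659/34749 ≈ -1.4579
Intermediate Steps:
m(g) = g*(4 - g) (m(g) = (4 - g)*g = g*(4 - g))
(9962 + 40697)/(-33384 + m(-35)) = (9962 + 40697)/(-33384 - 35*(4 - 1*(-35))) = 50659/(-33384 - 35*(4 + 35)) = 50659/(-33384 - 35*39) = 50659/(-33384 - 1365) = 50659/(-34749) = 50659*(-1/34749) = -50659/34749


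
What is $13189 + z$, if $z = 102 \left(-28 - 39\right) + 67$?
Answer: $6422$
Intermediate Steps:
$z = -6767$ ($z = 102 \left(-67\right) + 67 = -6834 + 67 = -6767$)
$13189 + z = 13189 - 6767 = 6422$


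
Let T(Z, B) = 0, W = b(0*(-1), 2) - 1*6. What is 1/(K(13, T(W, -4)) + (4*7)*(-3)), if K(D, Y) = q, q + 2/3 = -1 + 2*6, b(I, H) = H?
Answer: -3/221 ≈ -0.013575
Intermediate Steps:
W = -4 (W = 2 - 1*6 = 2 - 6 = -4)
q = 31/3 (q = -⅔ + (-1 + 2*6) = -⅔ + (-1 + 12) = -⅔ + 11 = 31/3 ≈ 10.333)
K(D, Y) = 31/3
1/(K(13, T(W, -4)) + (4*7)*(-3)) = 1/(31/3 + (4*7)*(-3)) = 1/(31/3 + 28*(-3)) = 1/(31/3 - 84) = 1/(-221/3) = -3/221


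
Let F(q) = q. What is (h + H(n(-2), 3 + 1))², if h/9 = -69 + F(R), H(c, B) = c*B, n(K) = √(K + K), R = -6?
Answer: 455561 - 10800*I ≈ 4.5556e+5 - 10800.0*I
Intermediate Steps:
n(K) = √2*√K (n(K) = √(2*K) = √2*√K)
H(c, B) = B*c
h = -675 (h = 9*(-69 - 6) = 9*(-75) = -675)
(h + H(n(-2), 3 + 1))² = (-675 + (3 + 1)*(√2*√(-2)))² = (-675 + 4*(√2*(I*√2)))² = (-675 + 4*(2*I))² = (-675 + 8*I)²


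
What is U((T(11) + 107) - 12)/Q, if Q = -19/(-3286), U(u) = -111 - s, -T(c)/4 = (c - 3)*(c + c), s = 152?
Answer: -864218/19 ≈ -45485.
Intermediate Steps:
T(c) = -8*c*(-3 + c) (T(c) = -4*(c - 3)*(c + c) = -4*(-3 + c)*2*c = -8*c*(-3 + c))
U(u) = -263 (U(u) = -111 - 1*152 = -111 - 152 = -263)
Q = 19/3286 (Q = -1/3286*(-19) = 19/3286 ≈ 0.0057821)
U((T(11) + 107) - 12)/Q = -263/19/3286 = -263*3286/19 = -864218/19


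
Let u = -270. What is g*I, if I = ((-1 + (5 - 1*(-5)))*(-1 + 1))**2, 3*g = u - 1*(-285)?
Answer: 0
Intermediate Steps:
g = 5 (g = (-270 - 1*(-285))/3 = (-270 + 285)/3 = (1/3)*15 = 5)
I = 0 (I = ((-1 + (5 + 5))*0)**2 = ((-1 + 10)*0)**2 = (9*0)**2 = 0**2 = 0)
g*I = 5*0 = 0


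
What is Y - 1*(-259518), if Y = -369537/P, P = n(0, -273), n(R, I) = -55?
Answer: 14643027/55 ≈ 2.6624e+5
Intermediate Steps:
P = -55
Y = 369537/55 (Y = -369537/(-55) = -369537*(-1/55) = 369537/55 ≈ 6718.9)
Y - 1*(-259518) = 369537/55 - 1*(-259518) = 369537/55 + 259518 = 14643027/55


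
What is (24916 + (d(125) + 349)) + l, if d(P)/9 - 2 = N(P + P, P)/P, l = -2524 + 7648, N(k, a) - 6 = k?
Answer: 3803179/125 ≈ 30425.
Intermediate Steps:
N(k, a) = 6 + k
l = 5124
d(P) = 18 + 9*(6 + 2*P)/P (d(P) = 18 + 9*((6 + (P + P))/P) = 18 + 9*((6 + 2*P)/P) = 18 + 9*(6 + 2*P)/P)
(24916 + (d(125) + 349)) + l = (24916 + ((36 + 54/125) + 349)) + 5124 = (24916 + (4554/125 + 349)) + 5124 = (24916 + 48179/125) + 5124 = 3162679/125 + 5124 = 3803179/125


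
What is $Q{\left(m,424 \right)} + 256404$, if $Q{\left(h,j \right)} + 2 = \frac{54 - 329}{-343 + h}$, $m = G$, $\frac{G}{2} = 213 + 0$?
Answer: $\frac{21281091}{83} \approx 2.564 \cdot 10^{5}$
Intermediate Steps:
$G = 426$ ($G = 2 \left(213 + 0\right) = 2 \cdot 213 = 426$)
$m = 426$
$Q{\left(h,j \right)} = -2 - \frac{275}{-343 + h}$ ($Q{\left(h,j \right)} = -2 + \frac{54 - 329}{-343 + h} = -2 - \frac{275}{-343 + h}$)
$Q{\left(m,424 \right)} + 256404 = \frac{411 - 852}{-343 + 426} + 256404 = \frac{411 - 852}{83} + 256404 = \frac{1}{83} \left(-441\right) + 256404 = - \frac{441}{83} + 256404 = \frac{21281091}{83}$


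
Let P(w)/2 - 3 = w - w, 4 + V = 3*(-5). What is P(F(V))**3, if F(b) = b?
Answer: 216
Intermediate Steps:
V = -19 (V = -4 + 3*(-5) = -4 - 15 = -19)
P(w) = 6 (P(w) = 6 + 2*(w - w) = 6 + 2*0 = 6 + 0 = 6)
P(F(V))**3 = 6**3 = 216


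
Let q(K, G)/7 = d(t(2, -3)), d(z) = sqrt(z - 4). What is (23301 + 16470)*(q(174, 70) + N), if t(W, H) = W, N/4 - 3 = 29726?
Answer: 4729408236 + 278397*I*sqrt(2) ≈ 4.7294e+9 + 3.9371e+5*I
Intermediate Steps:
N = 118916 (N = 12 + 4*29726 = 12 + 118904 = 118916)
d(z) = sqrt(-4 + z)
q(K, G) = 7*I*sqrt(2) (q(K, G) = 7*sqrt(-4 + 2) = 7*sqrt(-2) = 7*(I*sqrt(2)) = 7*I*sqrt(2))
(23301 + 16470)*(q(174, 70) + N) = (23301 + 16470)*(7*I*sqrt(2) + 118916) = 39771*(118916 + 7*I*sqrt(2)) = 4729408236 + 278397*I*sqrt(2)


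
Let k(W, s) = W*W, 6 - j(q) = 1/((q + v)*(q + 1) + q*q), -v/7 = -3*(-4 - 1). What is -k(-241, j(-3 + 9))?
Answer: -58081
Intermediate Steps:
v = -105 (v = -(-21)*(-4 - 1) = -(-21)*(-5) = -7*15 = -105)
j(q) = 6 - 1/(q² + (1 + q)*(-105 + q)) (j(q) = 6 - 1/((q - 105)*(q + 1) + q*q) = 6 - 1/((-105 + q)*(1 + q) + q²) = 6 - 1/((1 + q)*(-105 + q) + q²) = 6 - 1/(q² + (1 + q)*(-105 + q)))
k(W, s) = W²
-k(-241, j(-3 + 9)) = -1*(-241)² = -1*58081 = -58081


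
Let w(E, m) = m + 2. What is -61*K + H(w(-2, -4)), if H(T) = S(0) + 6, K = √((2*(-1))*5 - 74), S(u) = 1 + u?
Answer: 7 - 122*I*√21 ≈ 7.0 - 559.07*I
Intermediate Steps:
w(E, m) = 2 + m
K = 2*I*√21 (K = √(-2*5 - 74) = √(-10 - 74) = √(-84) = 2*I*√21 ≈ 9.1651*I)
H(T) = 7 (H(T) = (1 + 0) + 6 = 1 + 6 = 7)
-61*K + H(w(-2, -4)) = -122*I*√21 + 7 = 7 - 122*I*√21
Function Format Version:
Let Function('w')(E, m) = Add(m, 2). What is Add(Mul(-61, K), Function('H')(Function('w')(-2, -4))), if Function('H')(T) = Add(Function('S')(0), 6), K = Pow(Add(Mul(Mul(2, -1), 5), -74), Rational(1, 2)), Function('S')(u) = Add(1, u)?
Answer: Add(7, Mul(-122, I, Pow(21, Rational(1, 2)))) ≈ Add(7.0000, Mul(-559.07, I))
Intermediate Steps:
Function('w')(E, m) = Add(2, m)
K = Mul(2, I, Pow(21, Rational(1, 2))) (K = Pow(Add(Mul(-2, 5), -74), Rational(1, 2)) = Pow(Add(-10, -74), Rational(1, 2)) = Pow(-84, Rational(1, 2)) = Mul(2, I, Pow(21, Rational(1, 2))) ≈ Mul(9.1651, I))
Function('H')(T) = 7 (Function('H')(T) = Add(Add(1, 0), 6) = Add(1, 6) = 7)
Add(Mul(-61, K), Function('H')(Function('w')(-2, -4))) = Add(Mul(-61, Mul(2, I, Pow(21, Rational(1, 2)))), 7) = Add(Mul(-122, I, Pow(21, Rational(1, 2))), 7) = Add(7, Mul(-122, I, Pow(21, Rational(1, 2))))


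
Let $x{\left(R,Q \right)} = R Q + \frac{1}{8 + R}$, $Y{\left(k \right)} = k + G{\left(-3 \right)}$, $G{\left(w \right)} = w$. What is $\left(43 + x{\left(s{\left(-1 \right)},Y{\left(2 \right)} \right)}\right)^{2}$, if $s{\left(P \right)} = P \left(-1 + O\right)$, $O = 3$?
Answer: $\frac{73441}{36} \approx 2040.0$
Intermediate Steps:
$s{\left(P \right)} = 2 P$ ($s{\left(P \right)} = P \left(-1 + 3\right) = P 2 = 2 P$)
$Y{\left(k \right)} = -3 + k$ ($Y{\left(k \right)} = k - 3 = -3 + k$)
$x{\left(R,Q \right)} = \frac{1}{8 + R} + Q R$ ($x{\left(R,Q \right)} = Q R + \frac{1}{8 + R} = \frac{1}{8 + R} + Q R$)
$\left(43 + x{\left(s{\left(-1 \right)},Y{\left(2 \right)} \right)}\right)^{2} = \left(43 + \frac{1 + \left(-3 + 2\right) \left(2 \left(-1\right)\right)^{2} + 8 \left(-3 + 2\right) 2 \left(-1\right)}{8 + 2 \left(-1\right)}\right)^{2} = \left(43 + \frac{1 - \left(-2\right)^{2} + 8 \left(-1\right) \left(-2\right)}{8 - 2}\right)^{2} = \left(43 + \frac{1 - 4 + 16}{6}\right)^{2} = \left(43 + \frac{1}{6} \cdot 13\right)^{2} = \left(43 + \frac{13}{6}\right)^{2} = \left(\frac{271}{6}\right)^{2} = \frac{73441}{36}$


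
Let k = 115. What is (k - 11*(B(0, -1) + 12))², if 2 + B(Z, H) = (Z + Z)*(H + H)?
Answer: 25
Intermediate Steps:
B(Z, H) = -2 + 4*H*Z (B(Z, H) = -2 + (Z + Z)*(H + H) = -2 + (2*Z)*(2*H) = -2 + 4*H*Z)
(k - 11*(B(0, -1) + 12))² = (115 - 11*((-2 + 4*(-1)*0) + 12))² = (115 - 11*((-2 + 0) + 12))² = (115 - 11*(-2 + 12))² = (115 - 11*10)² = (115 - 110)² = 5² = 25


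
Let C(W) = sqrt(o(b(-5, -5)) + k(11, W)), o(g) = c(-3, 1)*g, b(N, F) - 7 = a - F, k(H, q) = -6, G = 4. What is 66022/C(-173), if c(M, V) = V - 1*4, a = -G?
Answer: -33011*I*sqrt(30)/15 ≈ -12054.0*I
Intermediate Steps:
a = -4 (a = -1*4 = -4)
b(N, F) = 3 - F (b(N, F) = 7 + (-4 - F) = 3 - F)
c(M, V) = -4 + V (c(M, V) = V - 4 = -4 + V)
o(g) = -3*g (o(g) = (-4 + 1)*g = -3*g)
C(W) = I*sqrt(30) (C(W) = sqrt(-3*(3 - 1*(-5)) - 6) = sqrt(-3*(3 + 5) - 6) = sqrt(-3*8 - 6) = sqrt(-24 - 6) = sqrt(-30) = I*sqrt(30))
66022/C(-173) = 66022/((I*sqrt(30))) = 66022*(-I*sqrt(30)/30) = -33011*I*sqrt(30)/15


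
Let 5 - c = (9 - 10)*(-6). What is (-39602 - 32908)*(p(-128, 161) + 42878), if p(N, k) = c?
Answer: -3109011270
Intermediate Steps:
c = -1 (c = 5 - (9 - 10)*(-6) = 5 - (-1)*(-6) = 5 - 1*6 = 5 - 6 = -1)
p(N, k) = -1
(-39602 - 32908)*(p(-128, 161) + 42878) = (-39602 - 32908)*(-1 + 42878) = -72510*42877 = -3109011270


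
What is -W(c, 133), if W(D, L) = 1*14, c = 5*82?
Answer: -14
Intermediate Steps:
c = 410
W(D, L) = 14
-W(c, 133) = -1*14 = -14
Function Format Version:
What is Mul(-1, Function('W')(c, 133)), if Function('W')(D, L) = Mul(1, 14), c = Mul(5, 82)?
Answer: -14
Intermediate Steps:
c = 410
Function('W')(D, L) = 14
Mul(-1, Function('W')(c, 133)) = Mul(-1, 14) = -14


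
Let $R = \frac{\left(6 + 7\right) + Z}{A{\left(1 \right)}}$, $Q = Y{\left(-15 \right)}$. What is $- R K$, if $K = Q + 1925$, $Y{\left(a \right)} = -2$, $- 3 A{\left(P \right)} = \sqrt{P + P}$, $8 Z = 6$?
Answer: $\frac{317295 \sqrt{2}}{8} \approx 56090.0$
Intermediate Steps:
$Z = \frac{3}{4}$ ($Z = \frac{1}{8} \cdot 6 = \frac{3}{4} \approx 0.75$)
$A{\left(P \right)} = - \frac{\sqrt{2} \sqrt{P}}{3}$ ($A{\left(P \right)} = - \frac{\sqrt{P + P}}{3} = - \frac{\sqrt{2 P}}{3} = - \frac{\sqrt{2} \sqrt{P}}{3}$)
$Q = -2$
$K = 1923$ ($K = -2 + 1925 = 1923$)
$R = - \frac{165 \sqrt{2}}{8}$ ($R = \frac{\left(6 + 7\right) + \frac{3}{4}}{\left(- \frac{1}{3}\right) \sqrt{2} \sqrt{1}} = \frac{13 + \frac{3}{4}}{\left(- \frac{1}{3}\right) \sqrt{2} \cdot 1} = \frac{55}{4 \left(- \frac{\sqrt{2}}{3}\right)} = \frac{55 \left(- \frac{3 \sqrt{2}}{2}\right)}{4} = - \frac{165 \sqrt{2}}{8} \approx -29.168$)
$- R K = - - \frac{165 \sqrt{2}}{8} \cdot 1923 = - \frac{\left(-317295\right) \sqrt{2}}{8} = \frac{317295 \sqrt{2}}{8}$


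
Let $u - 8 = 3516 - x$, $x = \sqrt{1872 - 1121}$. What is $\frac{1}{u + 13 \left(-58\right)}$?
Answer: $\frac{2770}{7672149} + \frac{\sqrt{751}}{7672149} \approx 0.00036462$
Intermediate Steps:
$x = \sqrt{751} \approx 27.404$
$u = 3524 - \sqrt{751}$ ($u = 8 + \left(3516 - \sqrt{751}\right) = 3524 - \sqrt{751} \approx 3496.6$)
$\frac{1}{u + 13 \left(-58\right)} = \frac{1}{\left(3524 - \sqrt{751}\right) + 13 \left(-58\right)} = \frac{1}{\left(3524 - \sqrt{751}\right) - 754} = \frac{1}{2770 - \sqrt{751}}$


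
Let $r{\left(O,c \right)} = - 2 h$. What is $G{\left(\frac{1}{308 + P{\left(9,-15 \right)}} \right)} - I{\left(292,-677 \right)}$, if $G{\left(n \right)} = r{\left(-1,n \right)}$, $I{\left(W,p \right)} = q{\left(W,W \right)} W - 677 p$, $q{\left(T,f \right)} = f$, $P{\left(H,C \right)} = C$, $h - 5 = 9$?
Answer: $-543621$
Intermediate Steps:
$h = 14$ ($h = 5 + 9 = 14$)
$r{\left(O,c \right)} = -28$ ($r{\left(O,c \right)} = \left(-2\right) 14 = -28$)
$I{\left(W,p \right)} = W^{2} - 677 p$ ($I{\left(W,p \right)} = W W - 677 p = W^{2} - 677 p$)
$G{\left(n \right)} = -28$
$G{\left(\frac{1}{308 + P{\left(9,-15 \right)}} \right)} - I{\left(292,-677 \right)} = -28 - \left(292^{2} - -458329\right) = -28 - \left(85264 + 458329\right) = -28 - 543593 = -543621$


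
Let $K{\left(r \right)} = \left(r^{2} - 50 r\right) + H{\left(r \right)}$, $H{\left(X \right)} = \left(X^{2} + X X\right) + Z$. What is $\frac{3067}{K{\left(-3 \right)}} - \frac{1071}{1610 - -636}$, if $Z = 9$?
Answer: $\frac{1672319}{104439} \approx 16.012$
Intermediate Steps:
$H{\left(X \right)} = 9 + 2 X^{2}$ ($H{\left(X \right)} = \left(X^{2} + X X\right) + 9 = \left(X^{2} + X^{2}\right) + 9 = 2 X^{2} + 9 = 9 + 2 X^{2}$)
$K{\left(r \right)} = 9 - 50 r + 3 r^{2}$ ($K{\left(r \right)} = \left(r^{2} - 50 r\right) + \left(9 + 2 r^{2}\right) = 9 - 50 r + 3 r^{2}$)
$\frac{3067}{K{\left(-3 \right)}} - \frac{1071}{1610 - -636} = \frac{3067}{9 - -150 + 3 \left(-3\right)^{2}} - \frac{1071}{1610 - -636} = \frac{3067}{9 + 150 + 3 \cdot 9} - \frac{1071}{1610 + 636} = \frac{3067}{9 + 150 + 27} - \frac{1071}{2246} = \frac{3067}{186} - \frac{1071}{2246} = \frac{1672319}{104439}$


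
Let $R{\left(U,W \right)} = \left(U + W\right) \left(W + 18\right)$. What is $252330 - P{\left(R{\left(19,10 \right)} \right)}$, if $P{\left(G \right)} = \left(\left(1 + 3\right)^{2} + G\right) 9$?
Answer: $244878$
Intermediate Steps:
$R{\left(U,W \right)} = \left(18 + W\right) \left(U + W\right)$ ($R{\left(U,W \right)} = \left(U + W\right) \left(18 + W\right) = \left(18 + W\right) \left(U + W\right)$)
$P{\left(G \right)} = 144 + 9 G$ ($P{\left(G \right)} = \left(4^{2} + G\right) 9 = \left(16 + G\right) 9 = 144 + 9 G$)
$252330 - P{\left(R{\left(19,10 \right)} \right)} = 252330 - \left(144 + 9 \left(10^{2} + 18 \cdot 19 + 18 \cdot 10 + 19 \cdot 10\right)\right) = 252330 - \left(144 + 9 \left(100 + 342 + 180 + 190\right)\right) = 252330 - \left(144 + 9 \cdot 812\right) = 252330 - \left(144 + 7308\right) = 252330 - 7452 = 244878$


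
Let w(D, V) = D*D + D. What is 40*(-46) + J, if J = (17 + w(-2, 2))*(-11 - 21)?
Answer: -2448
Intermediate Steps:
w(D, V) = D + D**2 (w(D, V) = D**2 + D = D + D**2)
J = -608 (J = (17 - 2*(1 - 2))*(-11 - 21) = (17 - 2*(-1))*(-32) = (17 + 2)*(-32) = 19*(-32) = -608)
40*(-46) + J = 40*(-46) - 608 = -1840 - 608 = -2448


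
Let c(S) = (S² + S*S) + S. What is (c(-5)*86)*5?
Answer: 19350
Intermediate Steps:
c(S) = S + 2*S² (c(S) = (S² + S²) + S = 2*S² + S = S + 2*S²)
(c(-5)*86)*5 = (-5*(1 + 2*(-5))*86)*5 = (-5*(1 - 10)*86)*5 = (-5*(-9)*86)*5 = (45*86)*5 = 3870*5 = 19350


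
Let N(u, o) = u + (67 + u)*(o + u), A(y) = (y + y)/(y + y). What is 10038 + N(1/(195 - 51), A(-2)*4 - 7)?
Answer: 203989393/20736 ≈ 9837.5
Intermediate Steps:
A(y) = 1 (A(y) = (2*y)/((2*y)) = (2*y)*(1/(2*y)) = 1)
10038 + N(1/(195 - 51), A(-2)*4 - 7) = 10038 + ((1/(195 - 51))**2 + 67*(1*4 - 7) + 68/(195 - 51) + (1*4 - 7)/(195 - 51)) = 10038 + ((1/144)**2 + 67*(4 - 7) + 68/144 + (4 - 7)/144) = 10038 + ((1/144)**2 + 67*(-3) + 68*(1/144) - 3*1/144) = 10038 + (1/20736 - 201 + 17/36 - 1/48) = 10038 - 4158575/20736 = 203989393/20736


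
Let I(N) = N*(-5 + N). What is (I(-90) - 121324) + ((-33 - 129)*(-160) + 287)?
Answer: -86567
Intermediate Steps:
(I(-90) - 121324) + ((-33 - 129)*(-160) + 287) = (-90*(-5 - 90) - 121324) + ((-33 - 129)*(-160) + 287) = (-90*(-95) - 121324) + (-162*(-160) + 287) = (8550 - 121324) + (25920 + 287) = -112774 + 26207 = -86567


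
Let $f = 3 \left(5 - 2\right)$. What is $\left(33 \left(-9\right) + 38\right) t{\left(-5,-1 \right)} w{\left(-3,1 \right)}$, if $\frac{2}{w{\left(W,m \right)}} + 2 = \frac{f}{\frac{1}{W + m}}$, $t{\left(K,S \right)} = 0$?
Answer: $0$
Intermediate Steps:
$f = 9$ ($f = 3 \cdot 3 = 9$)
$w{\left(W,m \right)} = \frac{2}{-2 + 9 W + 9 m}$ ($w{\left(W,m \right)} = \frac{2}{-2 + \frac{9}{\frac{1}{W + m}}} = \frac{2}{-2 + 9 \left(W + m\right)} = \frac{2}{-2 + \left(9 W + 9 m\right)} = \frac{2}{-2 + 9 W + 9 m}$)
$\left(33 \left(-9\right) + 38\right) t{\left(-5,-1 \right)} w{\left(-3,1 \right)} = \left(33 \left(-9\right) + 38\right) 0 \frac{2}{-2 + 9 \left(-3\right) + 9 \cdot 1} = \left(-297 + 38\right) 0 \frac{2}{-2 - 27 + 9} = - 259 \cdot 0 \frac{2}{-20} = - 259 \cdot 0 \cdot 2 \left(- \frac{1}{20}\right) = - 259 \cdot 0 \left(- \frac{1}{10}\right) = \left(-259\right) 0 = 0$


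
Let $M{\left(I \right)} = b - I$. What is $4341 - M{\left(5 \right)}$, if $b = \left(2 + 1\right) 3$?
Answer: $4337$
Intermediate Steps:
$b = 9$ ($b = 3 \cdot 3 = 9$)
$M{\left(I \right)} = 9 - I$
$4341 - M{\left(5 \right)} = 4341 - \left(9 - 5\right) = 4341 - 4 = 4337$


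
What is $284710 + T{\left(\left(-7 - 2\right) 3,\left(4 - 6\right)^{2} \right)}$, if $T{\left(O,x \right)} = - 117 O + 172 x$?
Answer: $288557$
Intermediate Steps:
$284710 + T{\left(\left(-7 - 2\right) 3,\left(4 - 6\right)^{2} \right)} = 284710 + \left(- 117 \left(-7 - 2\right) 3 + 172 \left(4 - 6\right)^{2}\right) = 284710 - \left(-688 + 117 \left(-9\right) 3\right) = 284710 + \left(\left(-117\right) \left(-27\right) + 172 \cdot 4\right) = 284710 + \left(3159 + 688\right) = 284710 + 3847 = 288557$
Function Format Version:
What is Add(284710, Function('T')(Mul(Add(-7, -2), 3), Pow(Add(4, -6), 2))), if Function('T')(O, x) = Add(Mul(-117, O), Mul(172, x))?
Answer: 288557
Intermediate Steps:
Add(284710, Function('T')(Mul(Add(-7, -2), 3), Pow(Add(4, -6), 2))) = Add(284710, Add(Mul(-117, Mul(Add(-7, -2), 3)), Mul(172, Pow(Add(4, -6), 2)))) = Add(284710, Add(Mul(-117, Mul(-9, 3)), Mul(172, Pow(-2, 2)))) = Add(284710, Add(Mul(-117, -27), Mul(172, 4))) = Add(284710, Add(3159, 688)) = Add(284710, 3847) = 288557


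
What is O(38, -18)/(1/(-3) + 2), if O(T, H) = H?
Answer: -54/5 ≈ -10.800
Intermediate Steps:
O(38, -18)/(1/(-3) + 2) = -18/(1/(-3) + 2) = -18/(-⅓ + 2) = -18/(5/3) = (⅗)*(-18) = -54/5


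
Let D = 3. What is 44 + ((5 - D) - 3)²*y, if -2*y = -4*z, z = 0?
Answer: 44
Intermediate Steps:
y = 0 (y = -(-2)*0 = -½*0 = 0)
44 + ((5 - D) - 3)²*y = 44 + ((5 - 1*3) - 3)²*0 = 44 + ((5 - 3) - 3)²*0 = 44 + (2 - 3)²*0 = 44 + (-1)²*0 = 44 + 1*0 = 44 + 0 = 44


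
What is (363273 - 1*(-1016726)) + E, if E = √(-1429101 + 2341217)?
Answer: 1379999 + 2*√228029 ≈ 1.3810e+6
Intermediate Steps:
E = 2*√228029 (E = √912116 = 2*√228029 ≈ 955.05)
(363273 - 1*(-1016726)) + E = (363273 - 1*(-1016726)) + 2*√228029 = (363273 + 1016726) + 2*√228029 = 1379999 + 2*√228029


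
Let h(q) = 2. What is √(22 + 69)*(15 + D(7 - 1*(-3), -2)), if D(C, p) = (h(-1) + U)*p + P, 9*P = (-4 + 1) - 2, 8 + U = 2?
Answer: 202*√91/9 ≈ 214.11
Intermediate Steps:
U = -6 (U = -8 + 2 = -6)
P = -5/9 (P = ((-4 + 1) - 2)/9 = (-3 - 2)/9 = (⅑)*(-5) = -5/9 ≈ -0.55556)
D(C, p) = -5/9 - 4*p (D(C, p) = (2 - 6)*p - 5/9 = -4*p - 5/9 = -5/9 - 4*p)
√(22 + 69)*(15 + D(7 - 1*(-3), -2)) = √(22 + 69)*(15 + (-5/9 - 4*(-2))) = √91*(15 + (-5/9 + 8)) = √91*(15 + 67/9) = √91*(202/9) = 202*√91/9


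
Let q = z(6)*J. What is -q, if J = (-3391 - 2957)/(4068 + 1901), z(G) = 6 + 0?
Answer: 38088/5969 ≈ 6.3810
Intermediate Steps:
z(G) = 6
J = -6348/5969 ≈ -1.0635
q = -38088/5969 (q = 6*(-6348/5969) = -38088/5969 ≈ -6.3810)
-q = -1*(-38088/5969) = 38088/5969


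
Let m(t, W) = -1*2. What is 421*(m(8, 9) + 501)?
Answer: 210079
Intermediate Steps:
m(t, W) = -2
421*(m(8, 9) + 501) = 421*(-2 + 501) = 421*499 = 210079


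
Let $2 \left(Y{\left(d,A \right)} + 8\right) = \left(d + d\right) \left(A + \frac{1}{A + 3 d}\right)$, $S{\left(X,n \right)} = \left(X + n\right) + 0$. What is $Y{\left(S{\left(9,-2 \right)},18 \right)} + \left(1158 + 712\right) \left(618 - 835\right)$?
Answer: $- \frac{15821201}{39} \approx -4.0567 \cdot 10^{5}$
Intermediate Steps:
$S{\left(X,n \right)} = X + n$
$Y{\left(d,A \right)} = -8 + d \left(A + \frac{1}{A + 3 d}\right)$ ($Y{\left(d,A \right)} = -8 + \frac{\left(d + d\right) \left(A + \frac{1}{A + 3 d}\right)}{2} = -8 + \frac{2 d \left(A + \frac{1}{A + 3 d}\right)}{2} = -8 + d \left(A + \frac{1}{A + 3 d}\right)$)
$Y{\left(S{\left(9,-2 \right)},18 \right)} + \left(1158 + 712\right) \left(618 - 835\right) = \frac{- 23 \left(9 - 2\right) - 144 + \left(9 - 2\right) 18^{2} + 3 \cdot 18 \left(9 - 2\right)^{2}}{18 + 3 \left(9 - 2\right)} + \left(1158 + 712\right) \left(618 - 835\right) = \frac{\left(-23\right) 7 - 144 + 7 \cdot 324 + 3 \cdot 18 \cdot 7^{2}}{18 + 3 \cdot 7} + 1870 \left(-217\right) = \frac{-161 - 144 + 2268 + 3 \cdot 18 \cdot 49}{18 + 21} - 405790 = \frac{-161 - 144 + 2268 + 2646}{39} - 405790 = \frac{1}{39} \cdot 4609 - 405790 = \frac{4609}{39} - 405790 = - \frac{15821201}{39}$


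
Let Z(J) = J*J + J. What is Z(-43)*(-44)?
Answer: -79464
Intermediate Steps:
Z(J) = J + J² (Z(J) = J² + J = J + J²)
Z(-43)*(-44) = -43*(1 - 43)*(-44) = -43*(-42)*(-44) = 1806*(-44) = -79464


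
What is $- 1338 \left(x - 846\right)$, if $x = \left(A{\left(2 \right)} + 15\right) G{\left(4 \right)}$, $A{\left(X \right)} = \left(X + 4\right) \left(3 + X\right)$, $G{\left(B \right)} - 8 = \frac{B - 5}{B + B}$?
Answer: $\frac{2631177}{4} \approx 6.5779 \cdot 10^{5}$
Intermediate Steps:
$G{\left(B \right)} = 8 + \frac{-5 + B}{2 B}$ ($G{\left(B \right)} = 8 + \frac{B - 5}{B + B} = 8 + \frac{-5 + B}{2 B}$)
$A{\left(X \right)} = \left(3 + X\right) \left(4 + X\right)$ ($A{\left(X \right)} = \left(4 + X\right) \left(3 + X\right) = \left(3 + X\right) \left(4 + X\right)$)
$x = \frac{2835}{8}$ ($x = \left(\left(12 + 2^{2} + 7 \cdot 2\right) + 15\right) \frac{-5 + 17 \cdot 4}{2 \cdot 4} = \left(\left(12 + 4 + 14\right) + 15\right) \frac{1}{2} \cdot \frac{1}{4} \left(-5 + 68\right) = \left(30 + 15\right) \frac{1}{2} \cdot \frac{1}{4} \cdot 63 = 45 \cdot \frac{63}{8} = \frac{2835}{8} \approx 354.38$)
$- 1338 \left(x - 846\right) = - 1338 \left(\frac{2835}{8} - 846\right) = \left(-1338\right) \left(- \frac{3933}{8}\right) = \frac{2631177}{4}$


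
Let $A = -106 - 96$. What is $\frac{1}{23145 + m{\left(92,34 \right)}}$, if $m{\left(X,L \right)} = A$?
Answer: $\frac{1}{22943} \approx 4.3586 \cdot 10^{-5}$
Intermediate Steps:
$A = -202$ ($A = -106 - 96 = -202$)
$m{\left(X,L \right)} = -202$
$\frac{1}{23145 + m{\left(92,34 \right)}} = \frac{1}{23145 - 202} = \frac{1}{22943}$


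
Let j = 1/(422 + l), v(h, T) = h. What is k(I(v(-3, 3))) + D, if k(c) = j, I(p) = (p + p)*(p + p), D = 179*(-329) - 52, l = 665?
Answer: -64071040/1087 ≈ -58943.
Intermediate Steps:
D = -58943 (D = -58891 - 52 = -58943)
I(p) = 4*p**2 (I(p) = (2*p)*(2*p) = 4*p**2)
j = 1/1087 (j = 1/(422 + 665) = 1/1087 ≈ 0.00091996)
k(c) = 1/1087
k(I(v(-3, 3))) + D = 1/1087 - 58943 = -64071040/1087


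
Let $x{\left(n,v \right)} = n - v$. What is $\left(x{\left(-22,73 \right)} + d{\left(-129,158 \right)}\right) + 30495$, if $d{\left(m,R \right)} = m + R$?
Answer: $30429$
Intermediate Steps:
$d{\left(m,R \right)} = R + m$
$\left(x{\left(-22,73 \right)} + d{\left(-129,158 \right)}\right) + 30495 = \left(\left(-22 - 73\right) + \left(158 - 129\right)\right) + 30495 = \left(\left(-22 - 73\right) + 29\right) + 30495 = \left(-95 + 29\right) + 30495 = -66 + 30495 = 30429$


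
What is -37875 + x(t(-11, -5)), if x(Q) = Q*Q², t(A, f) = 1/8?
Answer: -19391999/512 ≈ -37875.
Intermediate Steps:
t(A, f) = ⅛
x(Q) = Q³
-37875 + x(t(-11, -5)) = -37875 + (⅛)³ = -37875 + 1/512 = -19391999/512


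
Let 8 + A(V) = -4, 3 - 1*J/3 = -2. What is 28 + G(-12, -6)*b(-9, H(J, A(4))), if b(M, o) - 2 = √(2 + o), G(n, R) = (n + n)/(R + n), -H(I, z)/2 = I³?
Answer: 92/3 + 8*I*√1687/3 ≈ 30.667 + 109.53*I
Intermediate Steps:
J = 15 (J = 9 - 3*(-2) = 9 + 6 = 15)
A(V) = -12 (A(V) = -8 - 4 = -12)
H(I, z) = -2*I³
G(n, R) = 2*n/(R + n) (G(n, R) = (2*n)/(R + n) = 2*n/(R + n))
b(M, o) = 2 + √(2 + o)
28 + G(-12, -6)*b(-9, H(J, A(4))) = 28 + (2*(-12)/(-6 - 12))*(2 + √(2 - 2*15³)) = 28 + (2*(-12)/(-18))*(2 + √(2 - 2*3375)) = 28 + (2*(-12)*(-1/18))*(2 + √(2 - 6750)) = 28 + 4*(2 + √(-6748))/3 = 28 + 4*(2 + 2*I*√1687)/3 = 28 + (8/3 + 8*I*√1687/3) = 92/3 + 8*I*√1687/3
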